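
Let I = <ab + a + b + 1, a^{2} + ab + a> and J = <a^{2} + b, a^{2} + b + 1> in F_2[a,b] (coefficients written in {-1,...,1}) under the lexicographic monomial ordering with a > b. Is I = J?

No, the ideals differ.

Two ideals are equal iff their reduced Gröbner bases coincide (the reduced basis is unique for a fixed ordering).
Buchberger on the first generating set:
f_1 = ab + a + b + 1, LT = ab.
f_2 = a^{2} + ab + a, LT = a^{2}.

S(f_1,f_2): lcm = a^{2}b. S = a^{2} + ab^{2} + a.
  reduce S modulo (f_1, f_2):
  remainder b^{2} + b ≠ 0; add g_3 = b^{2} + b to the basis.

The other S-polynomials (S(f_1,g_3), S(f_2,g_3)) all reduce to 0 modulo the current basis, so we have a Gröbner basis.
Inter-reduce: drop elements whose leading term is divisible by another's, tail-reduce, and make monic.
Reduced Gröbner basis: {a^{2} + b + 1, ab + a + b + 1, b^{2} + b}.

Buchberger on the second generating set:
h_1 = a^{2} + b, LT = a^{2}.
h_2 = a^{2} + b + 1, LT = a^{2}.

S(h_1,h_2): lcm = a^{2}. S = 1.
  reduce S modulo (h_1, h_2):
  remainder 1 ≠ 0; add k_3 = 1 to the basis.

The other S-polynomials (S(h_1,k_3), S(h_2,k_3)) all reduce to 0 modulo the current basis, so we have a Gröbner basis.
Inter-reduce: drop elements whose leading term is divisible by another's, tail-reduce, and make monic.
Reduced Gröbner basis: {1}.

The bases are distinct; the ideals are different.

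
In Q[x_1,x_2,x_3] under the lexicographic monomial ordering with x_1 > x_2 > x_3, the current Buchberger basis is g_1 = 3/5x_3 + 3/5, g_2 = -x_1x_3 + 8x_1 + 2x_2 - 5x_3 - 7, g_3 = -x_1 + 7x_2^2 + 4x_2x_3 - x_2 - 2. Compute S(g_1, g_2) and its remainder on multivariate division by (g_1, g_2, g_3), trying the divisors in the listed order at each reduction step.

lcm(LM(g_1), LM(g_2)) = x_1x_3.
S = (lcm/LT(g_1))·g_1 − (lcm/LT(g_2))·g_2 = 9x_1 + 2x_2 - 5x_3 - 7.
Reduce S modulo (g_1, g_2, g_3) in that order:
  leading term x_1: subtract (-9)·g_3 from 9x_1 + 2x_2 - 5x_3 - 7 → 63x_2^2 + 36x_2x_3 - 7x_2 - 5x_3 - 25
  leading term x_2^2: no divisor's leading term divides it; move 63x_2^2 to the remainder.
  leading term x_2x_3: subtract (60x_2)·g_1 from 36x_2x_3 - 7x_2 - 5x_3 - 25 → -43x_2 - 5x_3 - 25
  leading term x_2: no divisor's leading term divides it; move -43x_2 to the remainder.
  leading term x_3: subtract (-25/3)·g_1 from -5x_3 - 25 → -20
  leading term 1: no divisor's leading term divides it; move -20 to the remainder.
The remainder 63x_2^2 - 43x_2 - 20 is nonzero, so it would be added as the next basis element.

S(g_1, g_2) = 9x_1 + 2x_2 - 5x_3 - 7; remainder on division = 63x_2^2 - 43x_2 - 20.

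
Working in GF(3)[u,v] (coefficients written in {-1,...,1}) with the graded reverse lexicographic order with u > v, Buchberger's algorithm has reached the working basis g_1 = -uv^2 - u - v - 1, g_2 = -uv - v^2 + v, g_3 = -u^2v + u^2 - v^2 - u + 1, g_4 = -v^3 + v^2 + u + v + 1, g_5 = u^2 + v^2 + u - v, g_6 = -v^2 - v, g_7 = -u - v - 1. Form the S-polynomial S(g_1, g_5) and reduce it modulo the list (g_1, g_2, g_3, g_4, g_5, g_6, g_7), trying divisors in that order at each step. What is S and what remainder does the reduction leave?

S(g_1, g_5) = -v^4 - uv^2 + v^3 + u^2 + uv + u; remainder on division = -v.

lcm(LM(g_1), LM(g_5)) = u^2v^2.
S = (lcm/LT(g_1))·g_1 − (lcm/LT(g_5))·g_5 = -v^4 - uv^2 + v^3 + u^2 + uv + u.
Reduce S modulo (g_1, g_2, g_3, g_4, g_5, g_6, g_7) in that order:
  leading term v^4: subtract (v)·g_4 from -v^4 - uv^2 + v^3 + u^2 + uv + u → -uv^2 + u^2 - v^2 + u - v
  leading term uv^2: subtract (1)·g_1 from -uv^2 + u^2 - v^2 + u - v → u^2 - v^2 - u + 1
  leading term u^2: subtract (1)·g_5 from u^2 - v^2 - u + 1 → v^2 + u + v + 1
  leading term v^2: subtract (-1)·g_6 from v^2 + u + v + 1 → u + 1
  leading term u: subtract (-1)·g_7 from u + 1 → -v
  leading term v: no divisor's leading term divides it; move -v to the remainder.
The remainder -v is nonzero, so it would be added as the next basis element.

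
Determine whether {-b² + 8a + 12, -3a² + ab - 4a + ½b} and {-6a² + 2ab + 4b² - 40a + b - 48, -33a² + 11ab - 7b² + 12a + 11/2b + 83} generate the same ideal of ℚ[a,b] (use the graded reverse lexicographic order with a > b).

No, the ideals differ.

Equality of ideals is decidable: compute both reduced Gröbner bases (unique for the ordering) and check whether they agree.
Buchberger on the first generating set:
f_1 = -b² + 8a + 12, LT = b².
f_2 = -3a² + ab - 4a + ½b, LT = a².

S(f_1,f_2): leading monomials are coprime, so the S-polynomial reduces to 0 (Buchberger's first criterion).
Every S-polynomial of the final basis reduces to 0, so we have a Gröbner basis.
Inter-reduce: drop elements whose leading term is divisible by another's, tail-reduce, and make monic.
Reduced Gröbner basis: {a² - ⅓ab + 4/3a - ⅙b, b² - 8a - 12}.

Buchberger on the second generating set:
h_1 = -6a² + 2ab + 4b² - 40a + b - 48, LT = a².
h_2 = -33a² + 11ab - 7b² + 12a + 11/2b + 83, LT = a².

S(h_1,h_2): lcm = a². S = -29/33b² + 232/33a + 347/33.
  leading term b²: no divisor's leading term divides it; move -29/33b² to the remainder.
  leading term a: no divisor's leading term divides it; move 232/33a to the remainder.
  leading term 1: no divisor's leading term divides it; move 347/33 to the remainder.
  remainder -29/33b² + 232/33a + 347/33 ≠ 0; add k_3 = -29/33b² + 232/33a + 347/33 to the basis.

S(h_1,k_3): leading monomials are coprime, so the S-polynomial reduces to 0 (Buchberger's first criterion).
S(h_2,k_3): leading monomials are coprime, so the S-polynomial reduces to 0 (Buchberger's first criterion).
Every S-polynomial of the final basis reduces to 0, so we have a Gröbner basis.
Inter-reduce: drop elements whose leading term is divisible by another's, tail-reduce, and make monic.
Reduced Gröbner basis: {a² - ⅓ab + 4/3a - ⅙b + 2/87, b² - 8a - 347/29}.

The bases are distinct; the ideals are different.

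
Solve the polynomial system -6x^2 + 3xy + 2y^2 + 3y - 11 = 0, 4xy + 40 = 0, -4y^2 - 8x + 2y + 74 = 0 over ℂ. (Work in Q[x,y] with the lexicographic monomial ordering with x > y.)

{(-2, 5)}

Compute a lex Gröbner basis by Buchberger's algorithm.
f_1 = -6x^2 + 3xy + 2y^2 + 3y - 11, LT = x^2.
f_2 = 4xy + 40, LT = xy.
f_3 = -8x - 4y^2 + 2y + 74, LT = x.

S(f_1,f_2): lcm = x^2y. S = -1/2xy^2 - 10x - 1/3y^3 - 1/2y^2 + 11/6y.
  leading term xy^2: subtract (-1/8y)·f_2 from -1/2xy^2 - 10x - 1/3y^3 - 1/2y^2 + 11/6y → -10x - 1/3y^3 - 1/2y^2 + 41/6y
  leading term x: subtract (5/4)·f_3 from -10x - 1/3y^3 - 1/2y^2 + 41/6y → -1/3y^3 + 9/2y^2 + 13/3y - 185/2
  leading term y^3: no divisor's leading term divides it; move -1/3y^3 to the remainder.
  leading term y^2: no divisor's leading term divides it; move 9/2y^2 to the remainder.
  leading term y: no divisor's leading term divides it; move 13/3y to the remainder.
  leading term 1: no divisor's leading term divides it; move -185/2 to the remainder.
  remainder -1/3y^3 + 9/2y^2 + 13/3y - 185/2 ≠ 0; add h_4 = -1/3y^3 + 9/2y^2 + 13/3y - 185/2 to the basis.

S(f_1,f_3): lcm = x^2. S = -1/2xy^2 - 1/4xy + 37/4x - 1/3y^2 - 1/2y + 11/6.
  leading term xy^2: subtract (-1/8y)·f_2 from -1/2xy^2 - 1/4xy + 37/4x - 1/3y^2 - 1/2y + 11/6 → -1/4xy + 37/4x - 1/3y^2 + 9/2y + 11/6
  leading term xy: subtract (-1/16)·f_2 from -1/4xy + 37/4x - 1/3y^2 + 9/2y + 11/6 → 37/4x - 1/3y^2 + 9/2y + 13/3
  leading term x: subtract (-37/32)·f_3 from 37/4x - 1/3y^2 + 9/2y + 13/3 → -119/24y^2 + 109/16y + 4315/48
  leading term y^2: no divisor's leading term divides it; move -119/24y^2 to the remainder.
  leading term y: no divisor's leading term divides it; move 109/16y to the remainder.
  leading term 1: no divisor's leading term divides it; move 4315/48 to the remainder.
  remainder -119/24y^2 + 109/16y + 4315/48 ≠ 0; add h_5 = -119/24y^2 + 109/16y + 4315/48 to the basis.

S(f_2,f_3): lcm = xy. S = -1/2y^3 + 1/4y^2 + 37/4y + 10.
  leading term y^3: subtract (3/2)·h_4 from -1/2y^3 + 1/4y^2 + 37/4y + 10 → -13/2y^2 + 11/4y + 595/4
  leading term y^2: subtract (156/119)·h_5 from -13/2y^2 + 11/4y + 595/4 → -1471/238y + 7355/238
  leading term y: no divisor's leading term divides it; move -1471/238y to the remainder.
  leading term 1: no divisor's leading term divides it; move 7355/238 to the remainder.
  remainder -1471/238y + 7355/238 ≠ 0; add h_6 = -1471/238y + 7355/238 to the basis.

The other S-polynomials (S(f_1,h_4), S(f_2,h_4), S(f_3,h_4), S(f_1,h_5), S(f_2,h_5), S(f_3,h_5), S(h_4,h_5), S(f_1,h_6), S(f_2,h_6), S(f_3,h_6), S(h_4,h_6), S(h_5,h_6)) all reduce to 0 modulo the current basis, so we have a Gröbner basis.
Inter-reduce: drop elements whose leading term is divisible by another's, tail-reduce, and make monic.
Reduced Gröbner basis: {x + 2, y - 5}.

Elimination: the polynomial y - 5 lies in the elimination ideal for y, so y ∈ {5}. For each such y, the remaining basis elements (now univariate) give the rest of the solution.
  y = 5: the earlier basis element becomes x + 2 = 0, giving x = -2 — point (-2, 5).
Substituting each solution back into the original system confirms all equations vanish.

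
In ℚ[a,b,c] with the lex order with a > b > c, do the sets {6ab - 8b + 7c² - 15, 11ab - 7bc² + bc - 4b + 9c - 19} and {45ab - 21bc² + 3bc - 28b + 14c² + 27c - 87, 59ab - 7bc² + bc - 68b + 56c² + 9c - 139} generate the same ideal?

Yes, the ideals are equal.

Equality of ideals is decidable: compute both reduced Gröbner bases (unique for the ordering) and check whether they agree.
Buchberger on the first generating set:
f_1 = 6ab - 8b + 7c² - 15, LT = ab.
f_2 = 11ab - 7bc² + bc - 4b + 9c - 19, LT = ab.

S(f_1,f_2): lcm = ab. S = 7/11bc² - 1/11bc - 32/33b + 7/6c² - 9/11c - 17/22.
  reduce S modulo (f_1, f_2):
  remainder 7/11bc² - 1/11bc - 32/33b + 7/6c² - 9/11c - 17/22 ≠ 0; add g_3 = 7/11bc² - 1/11bc - 32/33b + 7/6c² - 9/11c - 17/22 to the basis.

S(f_1,g_3): lcm = abc². S = 1/7abc + 32/21ab - 11/6ac² + 9/7ac + 17/14a - 4/3bc² + 7/6c⁴ - 5/2c².
  reduce S modulo (f_1, f_2, g_3):
  remainder -11/6ac² + 9/7ac + 17/14a + 7/6c⁴ - ⅙c³ - 11/6c² - 19/14c + 46/21 ≠ 0; add g_4 = -11/6ac² + 9/7ac + 17/14a + 7/6c⁴ - ⅙c³ - 11/6c² - 19/14c + 46/21 to the basis.

The other S-polynomials (S(f_2,g_3), S(f_1,g_4), S(f_2,g_4), S(g_3,g_4)) all reduce to 0 modulo the current basis, so we have a Gröbner basis.
Inter-reduce: drop elements whose leading term is divisible by another's, tail-reduce, and make monic.
Reduced Gröbner basis: {ab - 4/3b + 7/6c² - 5/2, ac² - 54/77ac - 51/77a - 7/11c⁴ + 1/11c³ + c² + 57/77c - 92/77, bc² - 1/7bc - 32/21b + 11/6c² - 9/7c - 17/14}.

Buchberger on the second generating set:
h_1 = 45ab - 21bc² + 3bc - 28b + 14c² + 27c - 87, LT = ab.
h_2 = 59ab - 7bc² + bc - 68b + 56c² + 9c - 139, LT = ab.

S(h_1,h_2): lcm = ab. S = -308/885bc² + 44/885bc + 1408/2655b - 1694/2655c² + 132/295c + 374/885.
  reduce S modulo (h_1, h_2):
  remainder -308/885bc² + 44/885bc + 1408/2655b - 1694/2655c² + 132/295c + 374/885 ≠ 0; add k_3 = -308/885bc² + 44/885bc + 1408/2655b - 1694/2655c² + 132/295c + 374/885 to the basis.

S(h_1,k_3): lcm = abc². S = 1/7abc + 32/21ab - 11/6ac² + 9/7ac + 17/14a - 7/15bc⁴ + 1/15bc³ - 28/45bc² + 14/45c⁴ + ⅗c³ - 29/15c².
  reduce S modulo (h_1, h_2, k_3):
  remainder -11/6ac² + 9/7ac + 17/14a + 7/6c⁴ - ⅙c³ - 11/6c² - 19/14c + 46/21 ≠ 0; add k_4 = -11/6ac² + 9/7ac + 17/14a + 7/6c⁴ - ⅙c³ - 11/6c² - 19/14c + 46/21 to the basis.

The other S-polynomials (S(h_2,k_3), S(h_1,k_4), S(h_2,k_4), S(k_3,k_4)) all reduce to 0 modulo the current basis, so we have a Gröbner basis.
Inter-reduce: drop elements whose leading term is divisible by another's, tail-reduce, and make monic.
Reduced Gröbner basis: {ab - 4/3b + 7/6c² - 5/2, ac² - 54/77ac - 51/77a - 7/11c⁴ + 1/11c³ + c² + 57/77c - 92/77, bc² - 1/7bc - 32/21b + 11/6c² - 9/7c - 17/14}.

The two bases agree; hence the ideals are identical.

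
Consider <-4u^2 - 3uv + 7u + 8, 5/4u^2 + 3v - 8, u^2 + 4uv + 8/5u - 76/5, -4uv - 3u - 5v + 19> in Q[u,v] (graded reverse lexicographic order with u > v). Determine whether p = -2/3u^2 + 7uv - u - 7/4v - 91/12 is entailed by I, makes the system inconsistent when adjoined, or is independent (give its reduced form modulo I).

-2/3u^2 + 7uv - u - 7/4v - 91/12 lies in I (it reduces to 0).

First compute the reduced Gröbner basis of I by Buchberger's algorithm.
f_1 = -4u^2 - 3uv + 7u + 8, LT = u^2.
f_2 = 5/4u^2 + 3v - 8, LT = u^2.
f_3 = u^2 + 4uv + 8/5u - 76/5, LT = u^2.
f_4 = -4uv - 3u - 5v + 19, LT = uv.

S(f_1,f_2): lcm = u^2. S = 3/4uv - 7/4u - 12/5v + 22/5.
  reduce S modulo (f_1, f_2, f_3, f_4):
  remainder -37/16u - 267/80v + 637/80 ≠ 0; add h_5 = -37/16u - 267/80v + 637/80 to the basis.

S(f_1,f_3): lcm = u^2. S = -13/4uv - 67/20u + 66/5.
  reduce S modulo (f_1, f_2, f_3, f_4, h_5):
  remainder 4976/925v - 4976/925 ≠ 0; add h_6 = 4976/925v - 4976/925 to the basis.

The other S-polynomials (S(f_1,f_4), S(f_2,f_3), S(f_2,f_4), S(f_3,f_4), S(f_1,h_5), S(f_2,h_5), S(f_3,h_5), S(f_4,h_5), S(f_1,h_6), S(f_2,h_6), S(f_3,h_6), S(f_4,h_6), S(h_5,h_6)) all reduce to 0 modulo the current basis, so we have a Gröbner basis.
Inter-reduce: drop elements whose leading term is divisible by another's, tail-reduce, and make monic.
Reduced Gröbner basis: {u - 2, v - 1}.
Label its elements g_1 = u - 2, g_2 = v - 1.

Reduce p = -2/3u^2 + 7uv - u - 7/4v - 91/12 modulo G:
  leading term u^2: subtract (-2/3u)·g_1 from -2/3u^2 + 7uv - u - 7/4v - 91/12 → 7uv - 7/3u - 7/4v - 91/12
  leading term uv: subtract (7v)·g_1 from 7uv - 7/3u - 7/4v - 91/12 → -7/3u + 49/4v - 91/12
  leading term u: subtract (-7/3)·g_1 from -7/3u + 49/4v - 91/12 → 49/4v - 49/4
  leading term v: subtract (49/4)·g_2 from 49/4v - 49/4 → 0
  normal form = 0.
Since the normal form is 0, p ∈ I.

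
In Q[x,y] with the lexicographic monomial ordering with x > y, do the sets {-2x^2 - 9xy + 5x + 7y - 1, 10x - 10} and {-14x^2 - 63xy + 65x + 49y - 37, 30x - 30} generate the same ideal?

For a fixed monomial order, each ideal has a unique reduced Gröbner basis; comparing bases decides equality.
Buchberger on the first generating set:
f_1 = -2x^2 - 9xy + 5x + 7y - 1, LT = x^2.
f_2 = 10x - 10, LT = x.

S(f_1,f_2): lcm = x^2. S = 9/2xy - 3/2x - 7/2y + 1/2.
  reduce S modulo (f_1, f_2):
  remainder y - 1 ≠ 0; add g_3 = y - 1 to the basis.

The other S-polynomials (S(f_1,g_3), S(f_2,g_3)) all reduce to 0 modulo the current basis, so we have a Gröbner basis.
Inter-reduce: drop elements whose leading term is divisible by another's, tail-reduce, and make monic.
Reduced Gröbner basis: {x - 1, y - 1}.

Buchberger on the second generating set:
h_1 = -14x^2 - 63xy + 65x + 49y - 37, LT = x^2.
h_2 = 30x - 30, LT = x.

S(h_1,h_2): lcm = x^2. S = 9/2xy - 51/14x - 7/2y + 37/14.
  reduce S modulo (h_1, h_2):
  remainder y - 1 ≠ 0; add k_3 = y - 1 to the basis.

The other S-polynomials (S(h_1,k_3), S(h_2,k_3)) all reduce to 0 modulo the current basis, so we have a Gröbner basis.
Inter-reduce: drop elements whose leading term is divisible by another's, tail-reduce, and make monic.
Reduced Gröbner basis: {x - 1, y - 1}.

These coincide, so the ideals are equal.

Yes, the ideals are equal.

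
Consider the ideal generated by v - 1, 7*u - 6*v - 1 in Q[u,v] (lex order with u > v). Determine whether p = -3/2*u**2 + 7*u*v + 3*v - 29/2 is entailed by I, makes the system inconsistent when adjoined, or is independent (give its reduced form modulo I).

Adjoining -3/2*u**2 + 7*u*v + 3*v - 29/2 makes the ideal the whole ring: the system is inconsistent.

First compute the reduced Gröbner basis of I by Buchberger's algorithm.
f_1 = v - 1, LT = v.
f_2 = 7*u - 6*v - 1, LT = u.

The S-polynomials (S(f_1,f_2)) all reduce to 0 modulo the current basis, so we have a Gröbner basis.
Inter-reduce: drop elements whose leading term is divisible by another's, tail-reduce, and make monic.
Reduced Gröbner basis: {u - 1, v - 1}.
Label its elements g_1 = u - 1, g_2 = v - 1.

Reduce p = -3/2*u**2 + 7*u*v + 3*v - 29/2 modulo G:
  leading term u**2: subtract (-3/2*u)·g_1 from -3/2*u**2 + 7*u*v + 3*v - 29/2 → 7*u*v - 3/2*u + 3*v - 29/2
  leading term u*v: subtract (7*v)·g_1 from 7*u*v - 3/2*u + 3*v - 29/2 → -3/2*u + 10*v - 29/2
  leading term u: subtract (-3/2)·g_1 from -3/2*u + 10*v - 29/2 → 10*v - 16
  leading term v: subtract (10)·g_2 from 10*v - 16 → -6
  leading term 1: no divisor's leading term divides it; move -6 to the remainder.
  normal form = -6.
The normal form is nonzero, so p ∉ I. Since p minus its normal form lies in I, I + (p) = I + (r) where r = -6; decide whether this ideal is the whole ring.
Here r = -6 is a nonzero constant, hence a unit: 1 ∈ I + (p), the Gröbner basis of I + (p) is {1}, and the enlarged system has no common solution — adjoining p is inconsistent.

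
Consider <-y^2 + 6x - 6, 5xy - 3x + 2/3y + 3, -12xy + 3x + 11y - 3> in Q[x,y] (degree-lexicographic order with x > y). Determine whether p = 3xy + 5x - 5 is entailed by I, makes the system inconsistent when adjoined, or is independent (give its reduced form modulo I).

3xy + 5x - 5 lies in I (it reduces to 0).

First compute the reduced Gröbner basis of I by Buchberger's algorithm.
f_1 = -y^2 + 6x - 6, LT = y^2.
f_2 = 5xy - 3x + 2/3y + 3, LT = xy.
f_3 = -12xy + 3x + 11y - 3, LT = xy.

S(f_1,f_2): lcm = xy^2. S = -6x^2 + 3/5xy - 2/15y^2 + 6x - 3/5y.
  leading term x^2: no divisor's leading term divides it; move -6x^2 to the remainder.
  leading term xy: subtract (3/25)·f_2 from 3/5xy - 2/15y^2 + 6x - 3/5y → -2/15y^2 + 159/25x - 17/25y - 9/25
  leading term y^2: subtract (2/15)·f_1 from -2/15y^2 + 159/25x - 17/25y - 9/25 → 139/25x - 17/25y + 11/25
  leading term x: no divisor's leading term divides it; move 139/25x to the remainder.
  leading term y: no divisor's leading term divides it; move -17/25y to the remainder.
  leading term 1: no divisor's leading term divides it; move 11/25 to the remainder.
  remainder -6x^2 + 139/25x - 17/25y + 11/25 ≠ 0; add h_4 = -6x^2 + 139/25x - 17/25y + 11/25 to the basis.

S(f_1,f_3): lcm = xy^2. S = -6x^2 + 1/4xy + 11/12y^2 + 6x - 1/4y.
  leading term x^2: subtract (1)·h_4 from -6x^2 + 1/4xy + 11/12y^2 + 6x - 1/4y → 1/4xy + 11/12y^2 + 11/25x + 43/100y - 11/25
  leading term xy: subtract (1/20)·f_2 from 1/4xy + 11/12y^2 + 11/25x + 43/100y - 11/25 → 11/12y^2 + 59/100x + 119/300y - 59/100
  leading term y^2: subtract (-11/12)·f_1 from 11/12y^2 + 59/100x + 119/300y - 59/100 → 609/100x + 119/300y - 609/100
  leading term x: no divisor's leading term divides it; move 609/100x to the remainder.
  leading term y: no divisor's leading term divides it; move 119/300y to the remainder.
  leading term 1: no divisor's leading term divides it; move -609/100 to the remainder.
  remainder 609/100x + 119/300y - 609/100 ≠ 0; add h_5 = 609/100x + 119/300y - 609/100 to the basis.

S(f_2,f_3): lcm = xy. S = -7/20x + 21/20y + 7/20.
  leading term x: subtract (-5/87)·h_5 from -7/20x + 21/20y + 7/20 → 280/261y
  leading term y: no divisor's leading term divides it; move 280/261y to the remainder.
  remainder 280/261y ≠ 0; add h_6 = 280/261y to the basis.

S(f_1,h_4): leading monomials are coprime, so the S-polynomial reduces to 0 (Buchberger's first criterion).
S(f_2,h_4): lcm = x^2y. S = -3/5x^2 + 53/50xy - 17/150y^2 + 3/5x + 11/150y.
  leading term x^2: subtract (1/10)·h_4 from -3/5x^2 + 53/50xy - 17/150y^2 + 3/5x + 11/150y → 53/50xy - 17/150y^2 + 11/250x + 53/375y - 11/250
  leading term xy: subtract (53/250)·f_2 from 53/50xy - 17/150y^2 + 11/250x + 53/375y - 11/250 → -17/150y^2 + 17/25x - 17/25
  leading term y^2: subtract (17/150)·f_1 from -17/150y^2 + 17/25x - 17/25 → 0
  remainder 0.

S(f_3,h_4): lcm = x^2y. S = -1/4x^2 + 1/100xy - 17/150y^2 + 1/4x + 11/150y.
  leading term x^2: subtract (1/24)·h_4 from -1/4x^2 + 1/100xy - 17/150y^2 + 1/4x + 11/150y → 1/100xy - 17/150y^2 + 11/600x + 61/600y - 11/600
  leading term xy: subtract (1/500)·f_2 from 1/100xy - 17/150y^2 + 11/600x + 61/600y - 11/600 → -17/150y^2 + 73/3000x + 301/3000y - 73/3000
  leading term y^2: subtract (17/150)·f_1 from -17/150y^2 + 73/3000x + 301/3000y - 73/3000 → -1967/3000x + 301/3000y + 1967/3000
  leading term x: subtract (-281/2610)·h_5 from -1967/3000x + 301/3000y + 1967/3000 → 112/783y
  leading term y: subtract (2/15)·h_6 from 112/783y → 0
  remainder 0.

S(f_1,h_5): leading monomials are coprime, so the S-polynomial reduces to 0 (Buchberger's first criterion).
S(f_2,h_5): lcm = xy. S = -17/261y^2 - 3/5x + 17/15y + 3/5.
  leading term y^2: subtract (17/261)·f_1 from -17/261y^2 - 3/5x + 17/15y + 3/5 → -431/435x + 17/15y + 431/435
  leading term x: subtract (-8620/52983)·h_5 from -431/435x + 17/15y + 431/435 → 27200/22707y
  leading term y: subtract (680/609)·h_6 from 27200/22707y → 0
  remainder 0.

S(f_3,h_5): lcm = xy. S = -17/261y^2 - 1/4x + 1/12y + 1/4.
  leading term y^2: subtract (17/261)·f_1 from -17/261y^2 - 1/4x + 1/12y + 1/4 → -223/348x + 1/12y + 223/348
  leading term x: subtract (-5575/52983)·h_5 from -223/348x + 1/12y + 223/348 → 2840/22707y
  leading term y: subtract (71/609)·h_6 from 2840/22707y → 0
  remainder 0.

S(h_4,h_5): lcm = x^2. S = -17/261xy + 11/150x + 17/150y - 11/150.
  leading term xy: subtract (-17/1305)·f_2 from -17/261xy + 11/150x + 17/150y - 11/150 → 149/4350x + 4777/39150y - 149/4350
  leading term x: subtract (298/52983)·h_5 from 149/4350x + 4777/39150y - 149/4350 → 2720/22707y
  leading term y: subtract (68/609)·h_6 from 2720/22707y → 0
  remainder 0.

S(f_1,h_6): lcm = y^2. S = -6x + 6.
  leading term x: subtract (-200/203)·h_5 from -6x + 6 → 34/87y
  leading term y: subtract (51/140)·h_6 from 34/87y → 0
  remainder 0.

S(f_2,h_6): lcm = xy. S = -3/5x + 2/15y + 3/5.
  leading term x: subtract (-20/203)·h_5 from -3/5x + 2/15y + 3/5 → 5/29y
  leading term y: subtract (9/56)·h_6 from 5/29y → 0
  remainder 0.

S(f_3,h_6): lcm = xy. S = -1/4x - 11/12y + 1/4.
  leading term x: subtract (-25/609)·h_5 from -1/4x - 11/12y + 1/4 → -235/261y
  leading term y: subtract (-47/56)·h_6 from -235/261y → 0
  remainder 0.

S(h_4,h_6): leading monomials are coprime, so the S-polynomial reduces to 0 (Buchberger's first criterion).
S(h_5,h_6): leading monomials are coprime, so the S-polynomial reduces to 0 (Buchberger's first criterion).
Every S-polynomial of the final basis reduces to 0, so we have a Gröbner basis.
Inter-reduce: drop elements whose leading term is divisible by another's, tail-reduce, and make monic.
Reduced Gröbner basis: {x - 1, y}.
Label its elements g_1 = x - 1, g_2 = y.

Reduce p = 3xy + 5x - 5 modulo G:
  leading term xy: subtract (3y)·g_1 from 3xy + 5x - 5 → 5x + 3y - 5
  leading term x: subtract (5)·g_1 from 5x + 3y - 5 → 3y
  leading term y: subtract (3)·g_2 from 3y → 0
  normal form = 0.
Since the normal form is 0, p ∈ I.

The remainder on division by a Gröbner basis is unique — it is the normal form.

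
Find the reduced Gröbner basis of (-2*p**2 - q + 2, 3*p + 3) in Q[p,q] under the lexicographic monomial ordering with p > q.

G = {p + 1, q}

This is the nonlinear analogue of row-reducing a linear system.

f_1 = -2*p**2 - q + 2, LT = p**2.
f_2 = 3*p + 3, LT = p.

S(f_1,f_2): lcm = p**2. S = -p + 1/2*q - 1.
  leading term p: subtract (-1/3)·f_2 from -p + 1/2*q - 1 → 1/2*q
  leading term q: no divisor's leading term divides it; move 1/2*q to the remainder.
  remainder 1/2*q ≠ 0; add g_3 = 1/2*q to the basis.

S(f_1,g_3): leading monomials are coprime, so the S-polynomial reduces to 0 (Buchberger's first criterion).
S(f_2,g_3): leading monomials are coprime, so the S-polynomial reduces to 0 (Buchberger's first criterion).
Every S-polynomial of the final basis reduces to 0, so we have a Gröbner basis.
Inter-reduce: drop elements whose leading term is divisible by another's, tail-reduce, and make monic.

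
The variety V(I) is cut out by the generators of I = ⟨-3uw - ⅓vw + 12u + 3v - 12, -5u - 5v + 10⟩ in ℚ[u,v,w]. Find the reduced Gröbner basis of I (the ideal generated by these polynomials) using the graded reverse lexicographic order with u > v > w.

G = {vw - 27/8v - 9/4w + 9/2, u + v - 2}

This is the nonlinear analogue of row-reducing a linear system.

f_1 = -3uw - ⅓vw + 12u + 3v - 12, LT = uw.
f_2 = -5u - 5v + 10, LT = u.

S(f_1,f_2): lcm = uw. S = -8/9vw - 4u - v + 2w + 4.
  leading term vw: no divisor's leading term divides it; move -8/9vw to the remainder.
  leading term u: subtract (⅘)·f_2 from -4u - v + 2w + 4 → 3v + 2w - 4
  leading term v: no divisor's leading term divides it; move 3v to the remainder.
  leading term w: no divisor's leading term divides it; move 2w to the remainder.
  leading term 1: no divisor's leading term divides it; move -4 to the remainder.
  remainder -8/9vw + 3v + 2w - 4 ≠ 0; add g_3 = -8/9vw + 3v + 2w - 4 to the basis.

The other S-polynomials (S(f_1,g_3), S(f_2,g_3)) all reduce to 0 modulo the current basis, so we have a Gröbner basis.
Inter-reduce: drop elements whose leading term is divisible by another's, tail-reduce, and make monic.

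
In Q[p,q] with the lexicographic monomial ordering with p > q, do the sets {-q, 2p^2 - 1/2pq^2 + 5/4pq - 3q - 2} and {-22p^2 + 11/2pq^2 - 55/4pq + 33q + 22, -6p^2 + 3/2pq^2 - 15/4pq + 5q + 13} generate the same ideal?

No, the ideals differ.

Two ideals are equal iff their reduced Gröbner bases coincide (the reduced basis is unique for a fixed ordering).
Buchberger on the first generating set:
f_1 = -q, LT = q.
f_2 = 2p^2 - 1/2pq^2 + 5/4pq - 3q - 2, LT = p^2.

The S-polynomials (S(f_1,f_2)) all reduce to 0 modulo the current basis, so we have a Gröbner basis.
Inter-reduce: drop elements whose leading term is divisible by another's, tail-reduce, and make monic.
Reduced Gröbner basis: {p^2 - 1, q}.

Buchberger on the second generating set:
h_1 = -22p^2 + 11/2pq^2 - 55/4pq + 33q + 22, LT = p^2.
h_2 = -6p^2 + 3/2pq^2 - 15/4pq + 5q + 13, LT = p^2.

S(h_1,h_2): lcm = p^2. S = -2/3q + 7/6.
  leading term q: no divisor's leading term divides it; move -2/3q to the remainder.
  leading term 1: no divisor's leading term divides it; move 7/6 to the remainder.
  remainder -2/3q + 7/6 ≠ 0; add k_3 = -2/3q + 7/6 to the basis.

The other S-polynomials (S(h_1,k_3), S(h_2,k_3)) all reduce to 0 modulo the current basis, so we have a Gröbner basis.
Inter-reduce: drop elements whose leading term is divisible by another's, tail-reduce, and make monic.
Reduced Gröbner basis: {p^2 + 21/64p - 29/8, q - 7/4}.

These differ, so the ideals are not equal.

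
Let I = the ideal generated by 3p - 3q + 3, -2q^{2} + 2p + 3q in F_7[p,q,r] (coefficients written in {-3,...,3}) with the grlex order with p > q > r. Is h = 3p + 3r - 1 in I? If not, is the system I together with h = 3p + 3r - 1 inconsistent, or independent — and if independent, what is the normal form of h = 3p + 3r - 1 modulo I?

First compute the reduced Gröbner basis of I by Buchberger's algorithm.
f_1 = 3p - 3q + 3, LT = p.
f_2 = -2q^{2} + 2p + 3q, LT = q^{2}.

The S-polynomials (S(f_1,f_2)) all reduce to 0 modulo the current basis, so we have a Gröbner basis.
Inter-reduce: drop elements whose leading term is divisible by another's, tail-reduce, and make monic.
Reduced Gröbner basis: {q^{2} + q + 1, p - q + 1}.
Label its elements g_1 = q^{2} + q + 1, g_2 = p - q + 1.

Reduce h = 3p + 3r - 1 modulo G:
  leading term p: subtract (3)·g_2 from 3p + 3r - 1 → 3q + 3r + 3
  leading term q: no divisor's leading term divides it; move 3q to the remainder.
  leading term r: no divisor's leading term divides it; move 3r to the remainder.
  leading term 1: no divisor's leading term divides it; move 3 to the remainder.
  normal form = 3q + 3r + 3.
The normal form is nonzero, so h ∉ I. Since h minus its normal form lies in I, I + (h) = I + (n) where n = 3q + 3r + 3; decide whether this ideal is the whole ring.
Run Buchberger on G together with n (pairs among the g_i already reduce to 0 since G is a Gröbner basis):
g_1 = q^{2} + q + 1, LT = q^{2}.
g_2 = p - q + 1, LT = p.
n = 3q + 3r + 3, LT = q.

S(g_1,n): lcm = q^{2}. S = -qr + 1.
  leading term qr: subtract (2r)·n from -qr + 1 → r^{2} + r + 1
  leading term r^{2}: no divisor's leading term divides it; move r^{2} to the remainder.
  leading term r: no divisor's leading term divides it; move r to the remainder.
  leading term 1: no divisor's leading term divides it; move 1 to the remainder.
  remainder r^{2} + r + 1 ≠ 0; add m_4 = r^{2} + r + 1 to the basis.

The other S-polynomials (S(g_1,g_2), S(g_2,n), S(g_1,m_4), S(g_2,m_4), S(n,m_4)) all reduce to 0 modulo the current basis, so we have a Gröbner basis.
Inter-reduce: drop elements whose leading term is divisible by another's, tail-reduce, and make monic.
Reduced Gröbner basis: {r^{2} + r + 1, p + r + 2, q + r + 1}.
The reduced Gröbner basis of I + (h) is {r^{2} + r + 1, p + r + 2, q + r + 1} ≠ {1}, a proper ideal, so the enlarged system stays consistent: h is independent of I, with normal form 3q + 3r + 3.

3p + 3r - 1 is independent of I; its normal form modulo I is 3q + 3r + 3.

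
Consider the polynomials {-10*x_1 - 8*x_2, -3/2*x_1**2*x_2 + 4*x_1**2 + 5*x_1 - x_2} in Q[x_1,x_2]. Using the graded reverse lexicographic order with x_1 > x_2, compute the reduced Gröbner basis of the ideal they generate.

G = {x_2**3 - 8/3*x_2**2 + 125/24*x_2, x_1 + 4/5*x_2}

f_1 = -10*x_1 - 8*x_2, LT = x_1.
f_2 = -3/2*x_1**2*x_2 + 4*x_1**2 + 5*x_1 - x_2, LT = x_1**2*x_2.

S(f_1,f_2): lcm = x_1**2*x_2. S = 4/5*x_1*x_2**2 + 8/3*x_1**2 + 10/3*x_1 - 2/3*x_2.
  leading term x_1*x_2**2: subtract (-2/25*x_2**2)·f_1 from 4/5*x_1*x_2**2 + 8/3*x_1**2 + 10/3*x_1 - 2/3*x_2 → -16/25*x_2**3 + 8/3*x_1**2 + 10/3*x_1 - 2/3*x_2
  leading term x_2**3: no divisor's leading term divides it; move -16/25*x_2**3 to the remainder.
  leading term x_1**2: subtract (-4/15*x_1)·f_1 from 8/3*x_1**2 + 10/3*x_1 - 2/3*x_2 → -32/15*x_1*x_2 + 10/3*x_1 - 2/3*x_2
  leading term x_1*x_2: subtract (16/75*x_2)·f_1 from -32/15*x_1*x_2 + 10/3*x_1 - 2/3*x_2 → 128/75*x_2**2 + 10/3*x_1 - 2/3*x_2
  leading term x_2**2: no divisor's leading term divides it; move 128/75*x_2**2 to the remainder.
  leading term x_1: subtract (-1/3)·f_1 from 10/3*x_1 - 2/3*x_2 → -10/3*x_2
  leading term x_2: no divisor's leading term divides it; move -10/3*x_2 to the remainder.
  remainder -16/25*x_2**3 + 128/75*x_2**2 - 10/3*x_2 ≠ 0; add g_3 = -16/25*x_2**3 + 128/75*x_2**2 - 10/3*x_2 to the basis.

The other S-polynomials (S(f_1,g_3), S(f_2,g_3)) all reduce to 0 modulo the current basis, so we have a Gröbner basis.
Inter-reduce: drop elements whose leading term is divisible by another's, tail-reduce, and make monic.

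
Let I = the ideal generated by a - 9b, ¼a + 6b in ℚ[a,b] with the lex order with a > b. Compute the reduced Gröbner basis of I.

G = {a, b}

f_1 = a - 9b, LT = a.
f_2 = ¼a + 6b, LT = a.

S(f_1,f_2): lcm = a. S = -33b.
  reduce S modulo (f_1, f_2):
  remainder -33b ≠ 0; add g_3 = -33b to the basis.

The other S-polynomials (S(f_1,g_3), S(f_2,g_3)) all reduce to 0 modulo the current basis, so we have a Gröbner basis.
Inter-reduce: drop elements whose leading term is divisible by another's, tail-reduce, and make monic.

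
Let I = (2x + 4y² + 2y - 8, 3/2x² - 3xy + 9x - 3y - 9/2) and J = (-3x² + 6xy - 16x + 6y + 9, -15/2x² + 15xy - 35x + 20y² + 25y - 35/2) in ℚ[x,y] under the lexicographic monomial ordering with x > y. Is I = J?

Equality of ideals is decidable: compute both reduced Gröbner bases (unique for the ordering) and check whether they agree.
Buchberger on the first generating set:
f_1 = 2x + 4y² + 2y - 8, LT = x.
f_2 = 3/2x² - 3xy + 9x - 3y - 9/2, LT = x².

S(f_1,f_2): lcm = x². S = 2xy² + 3xy - 10x + 2y + 3.
  leading term xy²: subtract (y²)·f_1 from 2xy² + 3xy - 10x + 2y + 3 → 3xy - 10x - 4y⁴ - 2y³ + 8y² + 2y + 3
  leading term xy: subtract (3/2y)·f_1 from 3xy - 10x - 4y⁴ - 2y³ + 8y² + 2y + 3 → -10x - 4y⁴ - 8y³ + 5y² + 14y + 3
  leading term x: subtract (-5)·f_1 from -10x - 4y⁴ - 8y³ + 5y² + 14y + 3 → -4y⁴ - 8y³ + 25y² + 24y - 37
  leading term y⁴: no divisor's leading term divides it; move -4y⁴ to the remainder.
  leading term y³: no divisor's leading term divides it; move -8y³ to the remainder.
  leading term y²: no divisor's leading term divides it; move 25y² to the remainder.
  leading term y: no divisor's leading term divides it; move 24y to the remainder.
  leading term 1: no divisor's leading term divides it; move -37 to the remainder.
  remainder -4y⁴ - 8y³ + 25y² + 24y - 37 ≠ 0; add g_3 = -4y⁴ - 8y³ + 25y² + 24y - 37 to the basis.

The other S-polynomials (S(f_1,g_3), S(f_2,g_3)) all reduce to 0 modulo the current basis, so we have a Gröbner basis.
Inter-reduce: drop elements whose leading term is divisible by another's, tail-reduce, and make monic.
Reduced Gröbner basis: {x + 2y² + y - 4, y⁴ + 2y³ - 25/4y² - 6y + 37/4}.

Buchberger on the second generating set:
h_1 = -3x² + 6xy - 16x + 6y + 9, LT = x².
h_2 = -15/2x² + 15xy - 35x + 20y² + 25y - 35/2, LT = x².

S(h_1,h_2): lcm = x². S = ⅔x + 8/3y² + 4/3y - 16/3.
  leading term x: no divisor's leading term divides it; move ⅔x to the remainder.
  leading term y²: no divisor's leading term divides it; move 8/3y² to the remainder.
  leading term y: no divisor's leading term divides it; move 4/3y to the remainder.
  leading term 1: no divisor's leading term divides it; move -16/3 to the remainder.
  remainder ⅔x + 8/3y² + 4/3y - 16/3 ≠ 0; add k_3 = ⅔x + 8/3y² + 4/3y - 16/3 to the basis.

S(h_1,k_3): lcm = x². S = -4xy² - 4xy + 40/3x - 2y - 3.
  leading term xy²: subtract (-6y²)·k_3 from -4xy² - 4xy + 40/3x - 2y - 3 → -4xy + 40/3x + 16y⁴ + 8y³ - 32y² - 2y - 3
  leading term xy: subtract (-6y)·k_3 from -4xy + 40/3x + 16y⁴ + 8y³ - 32y² - 2y - 3 → 40/3x + 16y⁴ + 24y³ - 24y² - 34y - 3
  leading term x: subtract (20)·k_3 from 40/3x + 16y⁴ + 24y³ - 24y² - 34y - 3 → 16y⁴ + 24y³ - 232/3y² - 182/3y + 311/3
  leading term y⁴: no divisor's leading term divides it; move 16y⁴ to the remainder.
  leading term y³: no divisor's leading term divides it; move 24y³ to the remainder.
  leading term y²: no divisor's leading term divides it; move -232/3y² to the remainder.
  leading term y: no divisor's leading term divides it; move -182/3y to the remainder.
  leading term 1: no divisor's leading term divides it; move 311/3 to the remainder.
  remainder 16y⁴ + 24y³ - 232/3y² - 182/3y + 311/3 ≠ 0; add k_4 = 16y⁴ + 24y³ - 232/3y² - 182/3y + 311/3 to the basis.

The other S-polynomials (S(h_2,k_3), S(h_1,k_4), S(h_2,k_4), S(k_3,k_4)) all reduce to 0 modulo the current basis, so we have a Gröbner basis.
Inter-reduce: drop elements whose leading term is divisible by another's, tail-reduce, and make monic.
Reduced Gröbner basis: {x + 4y² + 2y - 8, y⁴ + 3/2y³ - 29/6y² - 91/24y + 311/48}.

The bases are distinct; the ideals are different.
The same test decides containment: I ⊆ J iff every generator of I reduces to 0 modulo a Gröbner basis of J.

No, the ideals differ.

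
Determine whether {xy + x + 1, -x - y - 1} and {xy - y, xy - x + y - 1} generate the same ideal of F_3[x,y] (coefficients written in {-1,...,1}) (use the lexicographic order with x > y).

Yes, the ideals are equal.

Equality of ideals is decidable: compute both reduced Gröbner bases (unique for the ordering) and check whether they agree.
Buchberger on the first generating set:
f_1 = xy + x + 1, LT = xy.
f_2 = -x - y - 1, LT = x.

S(f_1,f_2): lcm = xy. S = x - y^2 - y + 1.
  reduce S modulo (f_1, f_2):
  remainder -y^2 + y ≠ 0; add g_3 = -y^2 + y to the basis.

The other S-polynomials (S(f_1,g_3), S(f_2,g_3)) all reduce to 0 modulo the current basis, so we have a Gröbner basis.
Inter-reduce: drop elements whose leading term is divisible by another's, tail-reduce, and make monic.
Reduced Gröbner basis: {x + y + 1, y^2 - y}.

Buchberger on the second generating set:
h_1 = xy - y, LT = xy.
h_2 = xy - x + y - 1, LT = xy.

S(h_1,h_2): lcm = xy. S = x + y + 1.
  reduce S modulo (h_1, h_2):
  remainder x + y + 1 ≠ 0; add k_3 = x + y + 1 to the basis.

S(h_1,k_3): lcm = xy. S = -y^2 + y.
  reduce S modulo (h_1, h_2, k_3):
  remainder -y^2 + y ≠ 0; add k_4 = -y^2 + y to the basis.

The other S-polynomials (S(h_2,k_3), S(h_1,k_4), S(h_2,k_4), S(k_3,k_4)) all reduce to 0 modulo the current basis, so we have a Gröbner basis.
Inter-reduce: drop elements whose leading term is divisible by another's, tail-reduce, and make monic.
Reduced Gröbner basis: {x + y + 1, y^2 - y}.

These coincide, so the ideals are equal.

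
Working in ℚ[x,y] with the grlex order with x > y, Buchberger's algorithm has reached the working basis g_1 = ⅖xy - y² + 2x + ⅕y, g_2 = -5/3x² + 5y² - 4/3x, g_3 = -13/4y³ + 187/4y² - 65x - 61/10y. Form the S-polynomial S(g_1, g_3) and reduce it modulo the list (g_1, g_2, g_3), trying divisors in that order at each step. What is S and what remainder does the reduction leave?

lcm(LM(g_1), LM(g_3)) = xy³.
S = (lcm/LT(g_1))·g_1 − (lcm/LT(g_3))·g_3 = -5/2y⁴ + 252/13xy² + ½y³ - 20x² - 122/65xy.
Reduce S modulo (g_1, g_2, g_3) in that order:
  leading term y⁴: subtract (10/13y)·g_3 from -5/2y⁴ + 252/13xy² + ½y³ - 20x² - 122/65xy → 252/13xy² - 461/13y³ - 20x² + 3128/65xy + 61/13y²
  leading term xy²: subtract (630/13y)·g_1 from 252/13xy² - 461/13y³ - 20x² + 3128/65xy + 61/13y² → 13y³ - 20x² - 244/5xy - 5y²
  leading term y³: subtract (-4)·g_3 from 13y³ - 20x² - 244/5xy - 5y² → -20x² - 244/5xy + 182y² - 260x - 122/5y
  leading term x²: subtract (12)·g_2 from -20x² - 244/5xy + 182y² - 260x - 122/5y → -244/5xy + 122y² - 244x - 122/5y
  leading term xy: subtract (-122)·g_1 from -244/5xy + 122y² - 244x - 122/5y → 0
The remainder is 0, so this S-polynomial contributes no new basis element.
This is the inner loop of Buchberger's algorithm — each nonzero remainder becomes a new basis element.

S(g_1, g_3) = -5/2y⁴ + 252/13xy² + ½y³ - 20x² - 122/65xy; remainder on division = 0.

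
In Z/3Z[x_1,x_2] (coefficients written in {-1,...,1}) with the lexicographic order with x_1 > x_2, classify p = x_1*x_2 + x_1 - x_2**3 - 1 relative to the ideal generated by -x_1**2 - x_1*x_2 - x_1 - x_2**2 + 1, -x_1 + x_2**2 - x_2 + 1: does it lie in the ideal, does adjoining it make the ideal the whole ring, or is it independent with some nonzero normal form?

First compute the reduced Gröbner basis of I by Buchberger's algorithm.
f_1 = -x_1**2 - x_1*x_2 - x_1 - x_2**2 + 1, LT = x_1**2.
f_2 = -x_1 + x_2**2 - x_2 + 1, LT = x_1.

S(f_1,f_2): lcm = x_1**2. S = x_1*x_2**2 - x_1 + x_2**2 - 1.
  reduce S modulo (f_1, f_2):
  remainder x_2**4 - x_2**3 + x_2**2 + x_2 + 1 ≠ 0; add h_3 = x_2**4 - x_2**3 + x_2**2 + x_2 + 1 to the basis.

The other S-polynomials (S(f_1,h_3), S(f_2,h_3)) all reduce to 0 modulo the current basis, so we have a Gröbner basis.
Inter-reduce: drop elements whose leading term is divisible by another's, tail-reduce, and make monic.
Reduced Gröbner basis: {x_1 - x_2**2 + x_2 - 1, x_2**4 - x_2**3 + x_2**2 + x_2 + 1}.
Label its elements g_1 = x_1 - x_2**2 + x_2 - 1, g_2 = x_2**4 - x_2**3 + x_2**2 + x_2 + 1.

Reduce p = x_1*x_2 + x_1 - x_2**3 - 1 modulo G:
  leading term x_1*x_2: subtract (x_2)·g_1 from x_1*x_2 + x_1 - x_2**3 - 1 → x_1 - x_2**2 + x_2 - 1
  leading term x_1: subtract (1)·g_1 from x_1 - x_2**2 + x_2 - 1 → 0
  normal form = 0.
Since the normal form is 0, p ∈ I.

x_1*x_2 + x_1 - x_2**3 - 1 lies in I (it reduces to 0).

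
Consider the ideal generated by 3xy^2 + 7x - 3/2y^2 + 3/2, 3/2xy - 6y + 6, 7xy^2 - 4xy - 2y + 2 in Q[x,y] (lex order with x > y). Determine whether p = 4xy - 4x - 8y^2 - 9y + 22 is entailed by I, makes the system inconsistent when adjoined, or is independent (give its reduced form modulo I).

Adjoining 4xy - 4x - 8y^2 - 9y + 22 makes the ideal the whole ring: the system is inconsistent.

First compute the reduced Gröbner basis of I by Buchberger's algorithm.
f_1 = 3xy^2 + 7x - 3/2y^2 + 3/2, LT = xy^2.
f_2 = 3/2xy - 6y + 6, LT = xy.
f_3 = 7xy^2 - 4xy - 2y + 2, LT = xy^2.

S(f_1,f_2): lcm = xy^2. S = 7/3x + 7/2y^2 - 4y + 1/2.
  leading term x: no divisor's leading term divides it; move 7/3x to the remainder.
  leading term y^2: no divisor's leading term divides it; move 7/2y^2 to the remainder.
  leading term y: no divisor's leading term divides it; move -4y to the remainder.
  leading term 1: no divisor's leading term divides it; move 1/2 to the remainder.
  remainder 7/3x + 7/2y^2 - 4y + 1/2 ≠ 0; add h_4 = 7/3x + 7/2y^2 - 4y + 1/2 to the basis.

S(f_1,f_3): lcm = xy^2. S = 4/7xy + 7/3x - 1/2y^2 + 2/7y + 3/14.
  leading term xy: subtract (8/21)·f_2 from 4/7xy + 7/3x - 1/2y^2 + 2/7y + 3/14 → 7/3x - 1/2y^2 + 18/7y - 29/14
  leading term x: subtract (1)·h_4 from 7/3x - 1/2y^2 + 18/7y - 29/14 → -4y^2 + 46/7y - 18/7
  leading term y^2: no divisor's leading term divides it; move -4y^2 to the remainder.
  leading term y: no divisor's leading term divides it; move 46/7y to the remainder.
  leading term 1: no divisor's leading term divides it; move -18/7 to the remainder.
  remainder -4y^2 + 46/7y - 18/7 ≠ 0; add h_5 = -4y^2 + 46/7y - 18/7 to the basis.

S(f_1,h_4): lcm = xy^2. S = 7/3x - 3/2y^4 + 12/7y^3 - 5/7y^2 + 1/2.
  leading term x: subtract (1)·h_4 from 7/3x - 3/2y^4 + 12/7y^3 - 5/7y^2 + 1/2 → -3/2y^4 + 12/7y^3 - 59/14y^2 + 4y
  leading term y^4: subtract (3/8y^2)·h_5 from -3/2y^4 + 12/7y^3 - 59/14y^2 + 4y → -3/4y^3 - 13/4y^2 + 4y
  leading term y^3: subtract (3/16y)·h_5 from -3/4y^3 - 13/4y^2 + 4y → -251/56y^2 + 251/56y
  leading term y^2: subtract (251/224)·h_5 from -251/56y^2 + 251/56y → -2259/784y + 2259/784
  leading term y: no divisor's leading term divides it; move -2259/784y to the remainder.
  leading term 1: no divisor's leading term divides it; move 2259/784 to the remainder.
  remainder -2259/784y + 2259/784 ≠ 0; add h_6 = -2259/784y + 2259/784 to the basis.

The other S-polynomials (S(f_2,f_3), S(f_2,h_4), S(f_3,h_4), S(f_1,h_5), S(f_2,h_5), S(f_3,h_5), S(h_4,h_5), S(f_1,h_6), S(f_2,h_6), S(f_3,h_6), S(h_4,h_6), S(h_5,h_6)) all reduce to 0 modulo the current basis, so we have a Gröbner basis.
Inter-reduce: drop elements whose leading term is divisible by another's, tail-reduce, and make monic.
Reduced Gröbner basis: {x, y - 1}.
Label its elements g_1 = x, g_2 = y - 1.

Reduce p = 4xy - 4x - 8y^2 - 9y + 22 modulo G:
  leading term xy: subtract (4y)·g_1 from 4xy - 4x - 8y^2 - 9y + 22 → -4x - 8y^2 - 9y + 22
  leading term x: subtract (-4)·g_1 from -4x - 8y^2 - 9y + 22 → -8y^2 - 9y + 22
  leading term y^2: subtract (-8y)·g_2 from -8y^2 - 9y + 22 → -17y + 22
  leading term y: subtract (-17)·g_2 from -17y + 22 → 5
  leading term 1: no divisor's leading term divides it; move 5 to the remainder.
  normal form = 5.
The normal form is nonzero, so p ∉ I. Since p minus its normal form lies in I, I + (p) = I + (r) where r = 5; decide whether this ideal is the whole ring.
Here r = 5 is a nonzero constant, hence a unit: 1 ∈ I + (p), the Gröbner basis of I + (p) is {1}, and the enlarged system has no common solution — adjoining p is inconsistent.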